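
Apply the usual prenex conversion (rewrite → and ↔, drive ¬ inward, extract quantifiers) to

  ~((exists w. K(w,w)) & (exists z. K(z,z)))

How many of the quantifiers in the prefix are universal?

Drive negations inward (¬∀x A ≡ ∃x ¬A, ¬∃x A ≡ ∀x ¬A, De Morgan for ∧/∨):
  (forall w. ~K(w,w)) | (forall z. ~K(z,z))
All bound variables are already distinct, so no renaming is needed.
Extract every quantifier outward, since the variables are now distinct and don't occur free across branches:
  forall w. forall z. (~K(w,w) | ~K(z,z))
The prefix is forall w forall z: 2 universal, 0 existential.

2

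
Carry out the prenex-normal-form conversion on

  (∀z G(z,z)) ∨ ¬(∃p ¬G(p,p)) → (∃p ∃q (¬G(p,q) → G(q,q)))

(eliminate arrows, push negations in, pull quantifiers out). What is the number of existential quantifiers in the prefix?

Rewrite implications/biconditionals: A → B as ¬A ∨ B.
  ¬((∀z G(z,z)) ∨ ¬(∃p ¬G(p,p))) ∨ (∃p ∃q (¬¬G(p,q) ∨ G(q,q)))
Drive negations inward (¬∀x A ≡ ∃x ¬A, ¬∃x A ≡ ∀x ¬A, De Morgan for ∧/∨):
  (∃z ¬G(z,z)) ∧ (∃p ¬G(p,p)) ∨ (∃p ∃q (G(p,q) ∨ G(q,q)))
Give each quantifier a distinct variable: p↦u.
  (∃z ¬G(z,z)) ∧ (∃p ¬G(p,p)) ∨ (∃u ∃q (G(u,q) ∨ G(q,q)))
Finally move all quantifiers to the prefix:
  ∃z ∃p ∃u ∃q (¬G(z,z) ∧ ¬G(p,p) ∨ G(u,q) ∨ G(q,q))
The prefix is ∃z ∃p ∃u ∃q: 0 universal, 4 existential.

4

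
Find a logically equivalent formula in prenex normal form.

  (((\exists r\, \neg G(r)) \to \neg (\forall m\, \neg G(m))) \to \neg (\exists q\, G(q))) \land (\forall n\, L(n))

Eliminate → and ↔ using ¬ and ∨.
  (\neg (\neg (\exists r\, \neg G(r)) \lor \neg (\forall m\, \neg G(m))) \lor \neg (\exists q\, G(q))) \land (\forall n\, L(n))
Drive negations inward (¬∀x A ≡ ∃x ¬A, ¬∃x A ≡ ∀x ¬A, De Morgan for ∧/∨):
  ((\exists r\, \neg G(r)) \land (\forall m\, \neg G(m)) \lor (\forall q\, \neg G(q))) \land (\forall n\, L(n))
All bound variables are already distinct, so no renaming is needed.
Extract every quantifier outward, since the variables are now distinct and don't occur free across branches:
  \exists r\, \forall m\, \forall q\, \forall n\, ((\neg G(r) \land \neg G(m) \lor \neg G(q)) \land L(n))

\exists r\, \forall m\, \forall q\, \forall n\, ((\neg G(r) \land \neg G(m) \lor \neg G(q)) \land L(n))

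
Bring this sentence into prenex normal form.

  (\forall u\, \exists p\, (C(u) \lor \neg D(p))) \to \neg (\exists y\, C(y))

\exists u\, \forall p\, \forall y\, (\neg C(u) \land D(p) \lor \neg C(y))

Rewrite implications/biconditionals: A → B as ¬A ∨ B.
  \neg (\forall u\, \exists p\, (C(u) \lor \neg D(p))) \lor \neg (\exists y\, C(y))
Push ¬ through the quantifiers and connectives to reach negation normal form:
  (\exists u\, \forall p\, (\neg C(u) \land D(p))) \lor (\forall y\, \neg C(y))
All bound variables are already distinct, so no renaming is needed.
Finally move all quantifiers to the prefix:
  \exists u\, \forall p\, \forall y\, (\neg C(u) \land D(p) \lor \neg C(y))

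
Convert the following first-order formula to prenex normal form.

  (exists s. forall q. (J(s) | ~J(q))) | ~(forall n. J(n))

Push ¬ through the quantifiers and connectives to reach negation normal form:
  (exists s. forall q. (J(s) | ~J(q))) | (exists n. ~J(n))
All bound variables are already distinct, so no renaming is needed.
Extract every quantifier outward, since the variables are now distinct and don't occur free across branches:
  exists s. forall q. exists n. (J(s) | ~J(q) | ~J(n))

exists s. forall q. exists n. (J(s) | ~J(q) | ~J(n))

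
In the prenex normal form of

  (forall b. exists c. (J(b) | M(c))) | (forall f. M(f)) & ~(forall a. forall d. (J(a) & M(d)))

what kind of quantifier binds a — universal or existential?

Push ¬ through the quantifiers and connectives to reach negation normal form:
  (forall b. exists c. (J(b) | M(c))) | (forall f. M(f)) & (exists a. exists d. (~J(a) | ~M(d)))
Finally move all quantifiers to the prefix:
  forall b. exists c. forall f. exists a. exists d. (J(b) | M(c) | M(f) & (~J(a) | ~M(d)))
The quantifier forall a sits under an odd number of negations, so it flips to exists a.

existential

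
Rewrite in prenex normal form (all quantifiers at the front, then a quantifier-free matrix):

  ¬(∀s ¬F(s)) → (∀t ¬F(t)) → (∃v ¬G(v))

∀s ∃t ∃v (¬F(s) ∨ F(t) ∨ ¬G(v))

Rewrite implications/biconditionals: A → B as ¬A ∨ B.
  ¬¬(∀s ¬F(s)) ∨ ¬(∀t ¬F(t)) ∨ (∃v ¬G(v))
Push ¬ through the quantifiers and connectives to reach negation normal form:
  (∀s ¬F(s)) ∨ (∃t F(t)) ∨ (∃v ¬G(v))
All bound variables are already distinct, so no renaming is needed.
Extract every quantifier outward, since the variables are now distinct and don't occur free across branches:
  ∀s ∃t ∃v (¬F(s) ∨ F(t) ∨ ¬G(v))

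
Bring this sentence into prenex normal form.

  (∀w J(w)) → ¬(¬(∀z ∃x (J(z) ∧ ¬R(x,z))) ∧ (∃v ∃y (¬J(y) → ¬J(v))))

Eliminate → and ↔ using ¬ and ∨.
  ¬(∀w J(w)) ∨ ¬(¬(∀z ∃x (J(z) ∧ ¬R(x,z))) ∧ (∃v ∃y (¬¬J(y) ∨ ¬J(v))))
Drive negations inward (¬∀x A ≡ ∃x ¬A, ¬∃x A ≡ ∀x ¬A, De Morgan for ∧/∨):
  (∃w ¬J(w)) ∨ (∀z ∃x (J(z) ∧ ¬R(x,z))) ∨ (∀v ∀y (¬J(y) ∧ J(v)))
All bound variables are already distinct, so no renaming is needed.
Pull the quantifiers to the front (each side's bound variable is not free in the other side):
  ∃w ∀z ∃x ∀v ∀y (¬J(w) ∨ J(z) ∧ ¬R(x,z) ∨ ¬J(y) ∧ J(v))

∃w ∀z ∃x ∀v ∀y (¬J(w) ∨ J(z) ∧ ¬R(x,z) ∨ ¬J(y) ∧ J(v))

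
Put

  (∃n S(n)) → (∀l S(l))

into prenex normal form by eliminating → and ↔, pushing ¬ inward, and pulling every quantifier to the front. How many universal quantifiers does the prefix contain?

2

Rewrite implications/biconditionals: A → B as ¬A ∨ B.
  ¬(∃n S(n)) ∨ (∀l S(l))
Move each ¬ inward, flipping quantifiers it crosses:
  (∀n ¬S(n)) ∨ (∀l S(l))
Pull the quantifiers to the front (each side's bound variable is not free in the other side):
  ∀n ∀l (¬S(n) ∨ S(l))
The prefix is ∀n ∀l: 2 universal, 0 existential.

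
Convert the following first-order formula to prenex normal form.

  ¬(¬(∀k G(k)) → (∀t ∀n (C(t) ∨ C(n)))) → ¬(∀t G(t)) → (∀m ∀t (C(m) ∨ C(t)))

∀k ∀t ∀n ∀x ∀m ∀v1 (G(k) ∨ C(t) ∨ C(n) ∨ G(x) ∨ C(m) ∨ C(v1))

Eliminate → and ↔ using ¬ and ∨.
  ¬¬(¬¬(∀k G(k)) ∨ (∀t ∀n (C(t) ∨ C(n)))) ∨ ¬¬(∀t G(t)) ∨ (∀m ∀t (C(m) ∨ C(t)))
Push ¬ through the quantifiers and connectives to reach negation normal form:
  (∀k G(k)) ∨ (∀t ∀n (C(t) ∨ C(n))) ∨ (∀t G(t)) ∨ (∀m ∀t (C(m) ∨ C(t)))
Rename bound variables to avoid capture: t↦x, t↦v1.
  (∀k G(k)) ∨ (∀t ∀n (C(t) ∨ C(n))) ∨ (∀x G(x)) ∨ (∀m ∀v1 (C(m) ∨ C(v1)))
Extract every quantifier outward, since the variables are now distinct and don't occur free across branches:
  ∀k ∀t ∀n ∀x ∀m ∀v1 (G(k) ∨ C(t) ∨ C(n) ∨ G(x) ∨ C(m) ∨ C(v1))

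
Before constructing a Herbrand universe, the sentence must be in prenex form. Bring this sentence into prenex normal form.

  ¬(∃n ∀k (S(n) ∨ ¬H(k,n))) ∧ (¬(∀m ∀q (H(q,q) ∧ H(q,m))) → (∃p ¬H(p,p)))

Rewrite implications/biconditionals: A → B as ¬A ∨ B.
  ¬(∃n ∀k (S(n) ∨ ¬H(k,n))) ∧ (¬¬(∀m ∀q (H(q,q) ∧ H(q,m))) ∨ (∃p ¬H(p,p)))
Drive negations inward (¬∀x A ≡ ∃x ¬A, ¬∃x A ≡ ∀x ¬A, De Morgan for ∧/∨):
  (∀n ∃k (¬S(n) ∧ H(k,n))) ∧ ((∀m ∀q (H(q,q) ∧ H(q,m))) ∨ (∃p ¬H(p,p)))
All bound variables are already distinct, so no renaming is needed.
Extract every quantifier outward, since the variables are now distinct and don't occur free across branches:
  ∀n ∃k ∀m ∀q ∃p (¬S(n) ∧ H(k,n) ∧ (H(q,q) ∧ H(q,m) ∨ ¬H(p,p)))

∀n ∃k ∀m ∀q ∃p (¬S(n) ∧ H(k,n) ∧ (H(q,q) ∧ H(q,m) ∨ ¬H(p,p)))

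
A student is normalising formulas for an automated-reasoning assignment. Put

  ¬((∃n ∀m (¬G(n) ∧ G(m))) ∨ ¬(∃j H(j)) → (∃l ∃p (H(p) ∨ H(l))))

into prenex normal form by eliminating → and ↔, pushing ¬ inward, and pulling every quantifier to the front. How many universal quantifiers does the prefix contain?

4

Rewrite implications/biconditionals: A → B as ¬A ∨ B.
  ¬(¬((∃n ∀m (¬G(n) ∧ G(m))) ∨ ¬(∃j H(j))) ∨ (∃l ∃p (H(p) ∨ H(l))))
Push ¬ through the quantifiers and connectives to reach negation normal form:
  ((∃n ∀m (¬G(n) ∧ G(m))) ∨ (∀j ¬H(j))) ∧ (∀l ∀p (¬H(p) ∧ ¬H(l)))
All bound variables are already distinct, so no renaming is needed.
Pull the quantifiers to the front (each side's bound variable is not free in the other side):
  ∃n ∀m ∀j ∀l ∀p ((¬G(n) ∧ G(m) ∨ ¬H(j)) ∧ ¬H(p) ∧ ¬H(l))
The prefix is ∃n ∀m ∀j ∀l ∀p: 4 universal, 1 existential.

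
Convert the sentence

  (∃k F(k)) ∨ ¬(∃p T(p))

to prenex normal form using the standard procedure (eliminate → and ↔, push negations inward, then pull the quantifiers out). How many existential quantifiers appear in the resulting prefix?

1

Push ¬ through the quantifiers and connectives to reach negation normal form:
  (∃k F(k)) ∨ (∀p ¬T(p))
Pull the quantifiers to the front (each side's bound variable is not free in the other side):
  ∃k ∀p (F(k) ∨ ¬T(p))
The prefix is ∃k ∀p: 1 universal, 1 existential.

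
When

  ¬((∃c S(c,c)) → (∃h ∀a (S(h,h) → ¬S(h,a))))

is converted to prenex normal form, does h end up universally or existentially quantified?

First replace A → B with ¬A ∨ B.
  ¬(¬(∃c S(c,c)) ∨ (∃h ∀a (¬S(h,h) ∨ ¬S(h,a))))
Push ¬ through the quantifiers and connectives to reach negation normal form:
  (∃c S(c,c)) ∧ (∀h ∃a (S(h,h) ∧ S(h,a)))
All bound variables are already distinct, so no renaming is needed.
Extract every quantifier outward, since the variables are now distinct and don't occur free across branches:
  ∃c ∀h ∃a (S(c,c) ∧ S(h,h) ∧ S(h,a))
The quantifier ∃h sits under an odd number of negations (counting the antecedent side of each →), so it flips to ∀h.

universal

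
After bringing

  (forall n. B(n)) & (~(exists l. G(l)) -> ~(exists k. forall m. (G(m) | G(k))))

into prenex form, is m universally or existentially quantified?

existential

Eliminate → and ↔ using ¬ and ∨.
  (forall n. B(n)) & (~~(exists l. G(l)) | ~(exists k. forall m. (G(m) | G(k))))
Move each ¬ inward, flipping quantifiers it crosses:
  (forall n. B(n)) & ((exists l. G(l)) | (forall k. exists m. (~G(m) & ~G(k))))
All bound variables are already distinct, so no renaming is needed.
Finally move all quantifiers to the prefix:
  forall n. exists l. forall k. exists m. (B(n) & (G(l) | ~G(m) & ~G(k)))
The quantifier forall m sits under an odd number of negations (counting the antecedent side of each →), so it flips to exists m.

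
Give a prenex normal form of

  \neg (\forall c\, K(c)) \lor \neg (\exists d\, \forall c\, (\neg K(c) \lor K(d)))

Push ¬ through the quantifiers and connectives to reach negation normal form:
  (\exists c\, \neg K(c)) \lor (\forall d\, \exists c\, (K(c) \land \neg K(d)))
Rename bound variables to avoid capture: c↦w.
  (\exists c\, \neg K(c)) \lor (\forall d\, \exists w\, (K(w) \land \neg K(d)))
Extract every quantifier outward, since the variables are now distinct and don't occur free across branches:
  \exists c\, \forall d\, \exists w\, (\neg K(c) \lor K(w) \land \neg K(d))

\exists c\, \forall d\, \exists w\, (\neg K(c) \lor K(w) \land \neg K(d))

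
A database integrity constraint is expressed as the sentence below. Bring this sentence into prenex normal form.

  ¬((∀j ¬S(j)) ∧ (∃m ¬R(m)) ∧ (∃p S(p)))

Drive negations inward (¬∀x A ≡ ∃x ¬A, ¬∃x A ≡ ∀x ¬A, De Morgan for ∧/∨):
  (∃j S(j)) ∨ (∀m R(m)) ∨ (∀p ¬S(p))
All bound variables are already distinct, so no renaming is needed.
Finally move all quantifiers to the prefix:
  ∃j ∀m ∀p (S(j) ∨ R(m) ∨ ¬S(p))

∃j ∀m ∀p (S(j) ∨ R(m) ∨ ¬S(p))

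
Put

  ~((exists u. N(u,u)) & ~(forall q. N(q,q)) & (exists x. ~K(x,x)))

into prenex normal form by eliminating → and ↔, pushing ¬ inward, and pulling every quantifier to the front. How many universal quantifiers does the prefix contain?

Move each ¬ inward, flipping quantifiers it crosses:
  (forall u. ~N(u,u)) | (forall q. N(q,q)) | (forall x. K(x,x))
All bound variables are already distinct, so no renaming is needed.
Finally move all quantifiers to the prefix:
  forall u. forall q. forall x. (~N(u,u) | N(q,q) | K(x,x))
The prefix is forall u forall q forall x: 3 universal, 0 existential.

3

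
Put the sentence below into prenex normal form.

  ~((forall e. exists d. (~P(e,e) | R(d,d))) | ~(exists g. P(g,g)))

Move each ¬ inward, flipping quantifiers it crosses:
  (exists e. forall d. (P(e,e) & ~R(d,d))) & (exists g. P(g,g))
All bound variables are already distinct, so no renaming is needed.
Extract every quantifier outward, since the variables are now distinct and don't occur free across branches:
  exists e. forall d. exists g. (P(e,e) & ~R(d,d) & P(g,g))

exists e. forall d. exists g. (P(e,e) & ~R(d,d) & P(g,g))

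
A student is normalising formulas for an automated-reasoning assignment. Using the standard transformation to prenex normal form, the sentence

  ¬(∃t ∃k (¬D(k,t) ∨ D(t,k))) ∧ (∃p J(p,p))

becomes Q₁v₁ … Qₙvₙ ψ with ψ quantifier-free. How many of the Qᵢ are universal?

2

Push ¬ through the quantifiers and connectives to reach negation normal form:
  (∀t ∀k (D(k,t) ∧ ¬D(t,k))) ∧ (∃p J(p,p))
Extract every quantifier outward, since the variables are now distinct and don't occur free across branches:
  ∀t ∀k ∃p (D(k,t) ∧ ¬D(t,k) ∧ J(p,p))
The prefix is ∀t ∀k ∃p: 2 universal, 1 existential.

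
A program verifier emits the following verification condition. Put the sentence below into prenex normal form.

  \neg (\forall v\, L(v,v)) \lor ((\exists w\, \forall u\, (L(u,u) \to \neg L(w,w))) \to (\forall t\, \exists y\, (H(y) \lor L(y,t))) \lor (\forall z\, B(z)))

\exists v\, \forall w\, \exists u\, \forall t\, \exists y\, \forall z\, (\neg L(v,v) \lor L(u,u) \land L(w,w) \lor H(y) \lor L(y,t) \lor B(z))

Rewrite implications/biconditionals: A → B as ¬A ∨ B.
  \neg (\forall v\, L(v,v)) \lor \neg (\exists w\, \forall u\, (\neg L(u,u) \lor \neg L(w,w))) \lor (\forall t\, \exists y\, (H(y) \lor L(y,t))) \lor (\forall z\, B(z))
Drive negations inward (¬∀x A ≡ ∃x ¬A, ¬∃x A ≡ ∀x ¬A, De Morgan for ∧/∨):
  (\exists v\, \neg L(v,v)) \lor (\forall w\, \exists u\, (L(u,u) \land L(w,w))) \lor (\forall t\, \exists y\, (H(y) \lor L(y,t))) \lor (\forall z\, B(z))
Extract every quantifier outward, since the variables are now distinct and don't occur free across branches:
  \exists v\, \forall w\, \exists u\, \forall t\, \exists y\, \forall z\, (\neg L(v,v) \lor L(u,u) \land L(w,w) \lor H(y) \lor L(y,t) \lor B(z))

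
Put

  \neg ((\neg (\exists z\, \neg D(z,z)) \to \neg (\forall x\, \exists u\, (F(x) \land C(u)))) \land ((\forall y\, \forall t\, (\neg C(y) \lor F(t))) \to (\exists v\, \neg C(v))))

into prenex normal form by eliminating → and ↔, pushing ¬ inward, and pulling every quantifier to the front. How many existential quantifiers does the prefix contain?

1

Rewrite implications/biconditionals: A → B as ¬A ∨ B.
  \neg ((\neg \neg (\exists z\, \neg D(z,z)) \lor \neg (\forall x\, \exists u\, (F(x) \land C(u)))) \land (\neg (\forall y\, \forall t\, (\neg C(y) \lor F(t))) \lor (\exists v\, \neg C(v))))
Push ¬ through the quantifiers and connectives to reach negation normal form:
  (\forall z\, D(z,z)) \land (\forall x\, \exists u\, (F(x) \land C(u))) \lor (\forall y\, \forall t\, (\neg C(y) \lor F(t))) \land (\forall v\, C(v))
Pull the quantifiers to the front (each side's bound variable is not free in the other side):
  \forall z\, \forall x\, \exists u\, \forall y\, \forall t\, \forall v\, (D(z,z) \land F(x) \land C(u) \lor (\neg C(y) \lor F(t)) \land C(v))
The prefix is \forall z \forall x \exists u \forall y \forall t \forall v: 5 universal, 1 existential.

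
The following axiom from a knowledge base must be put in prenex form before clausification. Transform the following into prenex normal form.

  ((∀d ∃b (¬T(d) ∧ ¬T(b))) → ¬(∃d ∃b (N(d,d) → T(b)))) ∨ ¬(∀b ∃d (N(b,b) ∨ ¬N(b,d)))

∃d ∀b ∀z1 ∀w ∃r ∀p (T(d) ∨ T(b) ∨ N(z1,z1) ∧ ¬T(w) ∨ ¬N(r,r) ∧ N(r,p))

Eliminate → and ↔ using ¬ and ∨.
  ¬(∀d ∃b (¬T(d) ∧ ¬T(b))) ∨ ¬(∃d ∃b (¬N(d,d) ∨ T(b))) ∨ ¬(∀b ∃d (N(b,b) ∨ ¬N(b,d)))
Push ¬ through the quantifiers and connectives to reach negation normal form:
  (∃d ∀b (T(d) ∨ T(b))) ∨ (∀d ∀b (N(d,d) ∧ ¬T(b))) ∨ (∃b ∀d (¬N(b,b) ∧ N(b,d)))
Give each quantifier a distinct variable: d↦z1, b↦w, b↦r, d↦p.
  (∃d ∀b (T(d) ∨ T(b))) ∨ (∀z1 ∀w (N(z1,z1) ∧ ¬T(w))) ∨ (∃r ∀p (¬N(r,r) ∧ N(r,p)))
Finally move all quantifiers to the prefix:
  ∃d ∀b ∀z1 ∀w ∃r ∀p (T(d) ∨ T(b) ∨ N(z1,z1) ∧ ¬T(w) ∨ ¬N(r,r) ∧ N(r,p))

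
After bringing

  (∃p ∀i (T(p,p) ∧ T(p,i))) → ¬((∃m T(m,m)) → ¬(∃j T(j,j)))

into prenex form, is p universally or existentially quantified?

Rewrite implications/biconditionals: A → B as ¬A ∨ B.
  ¬(∃p ∀i (T(p,p) ∧ T(p,i))) ∨ ¬(¬(∃m T(m,m)) ∨ ¬(∃j T(j,j)))
Drive negations inward (¬∀x A ≡ ∃x ¬A, ¬∃x A ≡ ∀x ¬A, De Morgan for ∧/∨):
  (∀p ∃i (¬T(p,p) ∨ ¬T(p,i))) ∨ (∃m T(m,m)) ∧ (∃j T(j,j))
All bound variables are already distinct, so no renaming is needed.
Pull the quantifiers to the front (each side's bound variable is not free in the other side):
  ∀p ∃i ∃m ∃j (¬T(p,p) ∨ ¬T(p,i) ∨ T(m,m) ∧ T(j,j))
The quantifier ∃p sits under an odd number of negations (counting the antecedent side of each →), so it flips to ∀p.

universal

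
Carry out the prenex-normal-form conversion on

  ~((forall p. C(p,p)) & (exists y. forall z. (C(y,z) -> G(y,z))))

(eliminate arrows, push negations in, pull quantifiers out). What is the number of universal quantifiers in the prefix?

1

Rewrite implications/biconditionals: A → B as ¬A ∨ B.
  ~((forall p. C(p,p)) & (exists y. forall z. (~C(y,z) | G(y,z))))
Push ¬ through the quantifiers and connectives to reach negation normal form:
  (exists p. ~C(p,p)) | (forall y. exists z. (C(y,z) & ~G(y,z)))
Finally move all quantifiers to the prefix:
  exists p. forall y. exists z. (~C(p,p) | C(y,z) & ~G(y,z))
The prefix is exists p forall y exists z: 1 universal, 2 existential.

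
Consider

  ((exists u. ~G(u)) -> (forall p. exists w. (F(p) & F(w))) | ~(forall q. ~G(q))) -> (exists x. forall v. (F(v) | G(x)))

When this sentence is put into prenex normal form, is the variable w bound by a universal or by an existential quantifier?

universal

Eliminate → and ↔ using ¬ and ∨.
  ~(~(exists u. ~G(u)) | (forall p. exists w. (F(p) & F(w))) | ~(forall q. ~G(q))) | (exists x. forall v. (F(v) | G(x)))
Move each ¬ inward, flipping quantifiers it crosses:
  (exists u. ~G(u)) & (exists p. forall w. (~F(p) | ~F(w))) & (forall q. ~G(q)) | (exists x. forall v. (F(v) | G(x)))
All bound variables are already distinct, so no renaming is needed.
Finally move all quantifiers to the prefix:
  exists u. exists p. forall w. forall q. exists x. forall v. (~G(u) & (~F(p) | ~F(w)) & ~G(q) | F(v) | G(x))
The quantifier exists w sits under an odd number of negations (counting the antecedent side of each →), so it flips to forall w.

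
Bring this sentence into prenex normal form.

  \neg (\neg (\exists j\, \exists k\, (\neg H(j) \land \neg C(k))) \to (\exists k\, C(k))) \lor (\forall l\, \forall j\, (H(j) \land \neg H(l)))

\forall j\, \forall k\, \forall x\, \forall l\, \forall u\, ((H(j) \lor C(k)) \land \neg C(x) \lor H(u) \land \neg H(l))

Eliminate → and ↔ using ¬ and ∨.
  \neg (\neg \neg (\exists j\, \exists k\, (\neg H(j) \land \neg C(k))) \lor (\exists k\, C(k))) \lor (\forall l\, \forall j\, (H(j) \land \neg H(l)))
Move each ¬ inward, flipping quantifiers it crosses:
  (\forall j\, \forall k\, (H(j) \lor C(k))) \land (\forall k\, \neg C(k)) \lor (\forall l\, \forall j\, (H(j) \land \neg H(l)))
Standardize variables apart so no two quantifiers bind the same name: k↦x, j↦u.
  (\forall j\, \forall k\, (H(j) \lor C(k))) \land (\forall x\, \neg C(x)) \lor (\forall l\, \forall u\, (H(u) \land \neg H(l)))
Pull the quantifiers to the front (each side's bound variable is not free in the other side):
  \forall j\, \forall k\, \forall x\, \forall l\, \forall u\, ((H(j) \lor C(k)) \land \neg C(x) \lor H(u) \land \neg H(l))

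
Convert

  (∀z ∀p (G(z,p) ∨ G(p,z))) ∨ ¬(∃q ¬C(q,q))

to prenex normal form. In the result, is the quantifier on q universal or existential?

Move each ¬ inward, flipping quantifiers it crosses:
  (∀z ∀p (G(z,p) ∨ G(p,z))) ∨ (∀q C(q,q))
All bound variables are already distinct, so no renaming is needed.
Extract every quantifier outward, since the variables are now distinct and don't occur free across branches:
  ∀z ∀p ∀q (G(z,p) ∨ G(p,z) ∨ C(q,q))
The quantifier ∃q sits under an odd number of negations, so it flips to ∀q.

universal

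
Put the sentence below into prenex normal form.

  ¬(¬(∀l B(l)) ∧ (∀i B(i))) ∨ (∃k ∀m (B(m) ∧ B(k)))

Drive negations inward (¬∀x A ≡ ∃x ¬A, ¬∃x A ≡ ∀x ¬A, De Morgan for ∧/∨):
  (∀l B(l)) ∨ (∃i ¬B(i)) ∨ (∃k ∀m (B(m) ∧ B(k)))
Extract every quantifier outward, since the variables are now distinct and don't occur free across branches:
  ∀l ∃i ∃k ∀m (B(l) ∨ ¬B(i) ∨ B(m) ∧ B(k))

∀l ∃i ∃k ∀m (B(l) ∨ ¬B(i) ∨ B(m) ∧ B(k))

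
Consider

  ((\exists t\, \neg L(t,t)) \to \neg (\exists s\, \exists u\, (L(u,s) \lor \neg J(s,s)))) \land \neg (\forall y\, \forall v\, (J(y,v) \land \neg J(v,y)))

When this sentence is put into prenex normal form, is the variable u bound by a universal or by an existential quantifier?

Rewrite implications/biconditionals: A → B as ¬A ∨ B.
  (\neg (\exists t\, \neg L(t,t)) \lor \neg (\exists s\, \exists u\, (L(u,s) \lor \neg J(s,s)))) \land \neg (\forall y\, \forall v\, (J(y,v) \land \neg J(v,y)))
Move each ¬ inward, flipping quantifiers it crosses:
  ((\forall t\, L(t,t)) \lor (\forall s\, \forall u\, (\neg L(u,s) \land J(s,s)))) \land (\exists y\, \exists v\, (\neg J(y,v) \lor J(v,y)))
All bound variables are already distinct, so no renaming is needed.
Extract every quantifier outward, since the variables are now distinct and don't occur free across branches:
  \forall t\, \forall s\, \forall u\, \exists y\, \exists v\, ((L(t,t) \lor \neg L(u,s) \land J(s,s)) \land (\neg J(y,v) \lor J(v,y)))
The quantifier \exists u sits under an odd number of negations (counting the antecedent side of each →), so it flips to \forall u.

universal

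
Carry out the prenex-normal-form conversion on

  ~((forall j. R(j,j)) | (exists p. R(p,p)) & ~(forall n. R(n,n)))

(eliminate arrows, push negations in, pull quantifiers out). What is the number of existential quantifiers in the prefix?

1

Move each ¬ inward, flipping quantifiers it crosses:
  (exists j. ~R(j,j)) & ((forall p. ~R(p,p)) | (forall n. R(n,n)))
Finally move all quantifiers to the prefix:
  exists j. forall p. forall n. (~R(j,j) & (~R(p,p) | R(n,n)))
The prefix is exists j forall p forall n: 2 universal, 1 existential.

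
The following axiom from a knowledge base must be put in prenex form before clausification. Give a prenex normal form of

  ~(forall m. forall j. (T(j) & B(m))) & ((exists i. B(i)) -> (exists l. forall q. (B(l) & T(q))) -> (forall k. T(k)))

exists m. exists j. forall i. forall l. exists q. forall k. ((~T(j) | ~B(m)) & (~B(i) | ~B(l) | ~T(q) | T(k)))

Eliminate → and ↔ using ¬ and ∨.
  ~(forall m. forall j. (T(j) & B(m))) & (~(exists i. B(i)) | ~(exists l. forall q. (B(l) & T(q))) | (forall k. T(k)))
Push ¬ through the quantifiers and connectives to reach negation normal form:
  (exists m. exists j. (~T(j) | ~B(m))) & ((forall i. ~B(i)) | (forall l. exists q. (~B(l) | ~T(q))) | (forall k. T(k)))
Finally move all quantifiers to the prefix:
  exists m. exists j. forall i. forall l. exists q. forall k. ((~T(j) | ~B(m)) & (~B(i) | ~B(l) | ~T(q) | T(k)))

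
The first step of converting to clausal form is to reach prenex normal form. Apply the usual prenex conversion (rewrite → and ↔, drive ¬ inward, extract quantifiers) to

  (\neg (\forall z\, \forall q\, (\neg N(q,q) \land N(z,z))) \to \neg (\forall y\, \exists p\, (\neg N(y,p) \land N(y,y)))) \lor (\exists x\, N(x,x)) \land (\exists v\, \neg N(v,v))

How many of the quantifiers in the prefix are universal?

First replace A → B with ¬A ∨ B.
  \neg \neg (\forall z\, \forall q\, (\neg N(q,q) \land N(z,z))) \lor \neg (\forall y\, \exists p\, (\neg N(y,p) \land N(y,y))) \lor (\exists x\, N(x,x)) \land (\exists v\, \neg N(v,v))
Drive negations inward (¬∀x A ≡ ∃x ¬A, ¬∃x A ≡ ∀x ¬A, De Morgan for ∧/∨):
  (\forall z\, \forall q\, (\neg N(q,q) \land N(z,z))) \lor (\exists y\, \forall p\, (N(y,p) \lor \neg N(y,y))) \lor (\exists x\, N(x,x)) \land (\exists v\, \neg N(v,v))
All bound variables are already distinct, so no renaming is needed.
Finally move all quantifiers to the prefix:
  \forall z\, \forall q\, \exists y\, \forall p\, \exists x\, \exists v\, (\neg N(q,q) \land N(z,z) \lor N(y,p) \lor \neg N(y,y) \lor N(x,x) \land \neg N(v,v))
The prefix is \forall z \forall q \exists y \forall p \exists x \exists v: 3 universal, 3 existential.

3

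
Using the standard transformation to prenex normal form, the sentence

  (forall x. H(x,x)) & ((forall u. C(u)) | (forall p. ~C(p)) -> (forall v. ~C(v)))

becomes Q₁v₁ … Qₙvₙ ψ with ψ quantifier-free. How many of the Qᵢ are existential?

Eliminate → and ↔ using ¬ and ∨.
  (forall x. H(x,x)) & (~((forall u. C(u)) | (forall p. ~C(p))) | (forall v. ~C(v)))
Move each ¬ inward, flipping quantifiers it crosses:
  (forall x. H(x,x)) & ((exists u. ~C(u)) & (exists p. C(p)) | (forall v. ~C(v)))
All bound variables are already distinct, so no renaming is needed.
Finally move all quantifiers to the prefix:
  forall x. exists u. exists p. forall v. (H(x,x) & (~C(u) & C(p) | ~C(v)))
The prefix is forall x exists u exists p forall v: 2 universal, 2 existential.

2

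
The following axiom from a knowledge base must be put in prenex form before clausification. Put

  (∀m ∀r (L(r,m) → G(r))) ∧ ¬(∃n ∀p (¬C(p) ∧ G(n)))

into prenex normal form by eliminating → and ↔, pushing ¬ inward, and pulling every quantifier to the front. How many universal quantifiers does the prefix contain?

Rewrite implications/biconditionals: A → B as ¬A ∨ B.
  (∀m ∀r (¬L(r,m) ∨ G(r))) ∧ ¬(∃n ∀p (¬C(p) ∧ G(n)))
Push ¬ through the quantifiers and connectives to reach negation normal form:
  (∀m ∀r (¬L(r,m) ∨ G(r))) ∧ (∀n ∃p (C(p) ∨ ¬G(n)))
Extract every quantifier outward, since the variables are now distinct and don't occur free across branches:
  ∀m ∀r ∀n ∃p ((¬L(r,m) ∨ G(r)) ∧ (C(p) ∨ ¬G(n)))
The prefix is ∀m ∀r ∀n ∃p: 3 universal, 1 existential.

3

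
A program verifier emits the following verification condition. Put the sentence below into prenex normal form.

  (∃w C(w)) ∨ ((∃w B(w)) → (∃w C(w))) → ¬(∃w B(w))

∀w ∃u ∀r ∀c (¬C(w) ∧ B(u) ∧ ¬C(r) ∨ ¬B(c))

First replace A → B with ¬A ∨ B.
  ¬((∃w C(w)) ∨ ¬(∃w B(w)) ∨ (∃w C(w))) ∨ ¬(∃w B(w))
Move each ¬ inward, flipping quantifiers it crosses:
  (∀w ¬C(w)) ∧ (∃w B(w)) ∧ (∀w ¬C(w)) ∨ (∀w ¬B(w))
Standardize variables apart so no two quantifiers bind the same name: w↦u, w↦r, w↦c.
  (∀w ¬C(w)) ∧ (∃u B(u)) ∧ (∀r ¬C(r)) ∨ (∀c ¬B(c))
Pull the quantifiers to the front (each side's bound variable is not free in the other side):
  ∀w ∃u ∀r ∀c (¬C(w) ∧ B(u) ∧ ¬C(r) ∨ ¬B(c))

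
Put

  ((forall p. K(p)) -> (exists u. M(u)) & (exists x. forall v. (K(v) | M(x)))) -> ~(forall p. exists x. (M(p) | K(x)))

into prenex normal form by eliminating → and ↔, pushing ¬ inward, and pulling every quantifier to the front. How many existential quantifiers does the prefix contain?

2

First replace A → B with ¬A ∨ B.
  ~(~(forall p. K(p)) | (exists u. M(u)) & (exists x. forall v. (K(v) | M(x)))) | ~(forall p. exists x. (M(p) | K(x)))
Move each ¬ inward, flipping quantifiers it crosses:
  (forall p. K(p)) & ((forall u. ~M(u)) | (forall x. exists v. (~K(v) & ~M(x)))) | (exists p. forall x. (~M(p) & ~K(x)))
Standardize variables apart so no two quantifiers bind the same name: p↦s, x↦v1.
  (forall p. K(p)) & ((forall u. ~M(u)) | (forall x. exists v. (~K(v) & ~M(x)))) | (exists s. forall v1. (~M(s) & ~K(v1)))
Finally move all quantifiers to the prefix:
  forall p. forall u. forall x. exists v. exists s. forall v1. (K(p) & (~M(u) | ~K(v) & ~M(x)) | ~M(s) & ~K(v1))
The prefix is forall p forall u forall x exists v exists s forall v1: 4 universal, 2 existential.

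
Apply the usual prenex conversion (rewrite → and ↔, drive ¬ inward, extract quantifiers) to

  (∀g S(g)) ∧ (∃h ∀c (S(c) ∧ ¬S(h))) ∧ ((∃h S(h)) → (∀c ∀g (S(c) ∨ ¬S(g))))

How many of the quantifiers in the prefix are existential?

Eliminate → and ↔ using ¬ and ∨.
  (∀g S(g)) ∧ (∃h ∀c (S(c) ∧ ¬S(h))) ∧ (¬(∃h S(h)) ∨ (∀c ∀g (S(c) ∨ ¬S(g))))
Drive negations inward (¬∀x A ≡ ∃x ¬A, ¬∃x A ≡ ∀x ¬A, De Morgan for ∧/∨):
  (∀g S(g)) ∧ (∃h ∀c (S(c) ∧ ¬S(h))) ∧ ((∀h ¬S(h)) ∨ (∀c ∀g (S(c) ∨ ¬S(g))))
Rename bound variables to avoid capture: h↦z, c↦t, g↦w1.
  (∀g S(g)) ∧ (∃h ∀c (S(c) ∧ ¬S(h))) ∧ ((∀z ¬S(z)) ∨ (∀t ∀w1 (S(t) ∨ ¬S(w1))))
Finally move all quantifiers to the prefix:
  ∀g ∃h ∀c ∀z ∀t ∀w1 (S(g) ∧ S(c) ∧ ¬S(h) ∧ (¬S(z) ∨ S(t) ∨ ¬S(w1)))
The prefix is ∀g ∃h ∀c ∀z ∀t ∀w1: 5 universal, 1 existential.

1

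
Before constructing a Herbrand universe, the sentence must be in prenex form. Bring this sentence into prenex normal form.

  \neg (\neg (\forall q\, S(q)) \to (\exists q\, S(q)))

Eliminate → and ↔ using ¬ and ∨.
  \neg (\neg \neg (\forall q\, S(q)) \lor (\exists q\, S(q)))
Push ¬ through the quantifiers and connectives to reach negation normal form:
  (\exists q\, \neg S(q)) \land (\forall q\, \neg S(q))
Give each quantifier a distinct variable: q↦v1.
  (\exists q\, \neg S(q)) \land (\forall v1\, \neg S(v1))
Pull the quantifiers to the front (each side's bound variable is not free in the other side):
  \exists q\, \forall v1\, (\neg S(q) \land \neg S(v1))

\exists q\, \forall v1\, (\neg S(q) \land \neg S(v1))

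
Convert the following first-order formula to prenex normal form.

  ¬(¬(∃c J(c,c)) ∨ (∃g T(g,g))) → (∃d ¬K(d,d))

∀c ∃g ∃d (¬J(c,c) ∨ T(g,g) ∨ ¬K(d,d))

Eliminate → and ↔ using ¬ and ∨.
  ¬¬(¬(∃c J(c,c)) ∨ (∃g T(g,g))) ∨ (∃d ¬K(d,d))
Drive negations inward (¬∀x A ≡ ∃x ¬A, ¬∃x A ≡ ∀x ¬A, De Morgan for ∧/∨):
  (∀c ¬J(c,c)) ∨ (∃g T(g,g)) ∨ (∃d ¬K(d,d))
All bound variables are already distinct, so no renaming is needed.
Finally move all quantifiers to the prefix:
  ∀c ∃g ∃d (¬J(c,c) ∨ T(g,g) ∨ ¬K(d,d))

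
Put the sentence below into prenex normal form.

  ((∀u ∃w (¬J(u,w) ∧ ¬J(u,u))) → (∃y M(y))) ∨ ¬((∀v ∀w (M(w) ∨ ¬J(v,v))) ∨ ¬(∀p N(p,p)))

∃u ∀w ∃y ∃v ∃b ∀p (J(u,w) ∨ J(u,u) ∨ M(y) ∨ ¬M(b) ∧ J(v,v) ∧ N(p,p))

First replace A → B with ¬A ∨ B.
  ¬(∀u ∃w (¬J(u,w) ∧ ¬J(u,u))) ∨ (∃y M(y)) ∨ ¬((∀v ∀w (M(w) ∨ ¬J(v,v))) ∨ ¬(∀p N(p,p)))
Move each ¬ inward, flipping quantifiers it crosses:
  (∃u ∀w (J(u,w) ∨ J(u,u))) ∨ (∃y M(y)) ∨ (∃v ∃w (¬M(w) ∧ J(v,v))) ∧ (∀p N(p,p))
Standardize variables apart so no two quantifiers bind the same name: w↦b.
  (∃u ∀w (J(u,w) ∨ J(u,u))) ∨ (∃y M(y)) ∨ (∃v ∃b (¬M(b) ∧ J(v,v))) ∧ (∀p N(p,p))
Finally move all quantifiers to the prefix:
  ∃u ∀w ∃y ∃v ∃b ∀p (J(u,w) ∨ J(u,u) ∨ M(y) ∨ ¬M(b) ∧ J(v,v) ∧ N(p,p))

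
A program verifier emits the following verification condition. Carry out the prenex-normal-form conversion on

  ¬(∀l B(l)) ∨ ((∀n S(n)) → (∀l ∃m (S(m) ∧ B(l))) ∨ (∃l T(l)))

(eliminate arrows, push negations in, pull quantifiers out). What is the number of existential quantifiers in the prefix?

4

First replace A → B with ¬A ∨ B.
  ¬(∀l B(l)) ∨ ¬(∀n S(n)) ∨ (∀l ∃m (S(m) ∧ B(l))) ∨ (∃l T(l))
Drive negations inward (¬∀x A ≡ ∃x ¬A, ¬∃x A ≡ ∀x ¬A, De Morgan for ∧/∨):
  (∃l ¬B(l)) ∨ (∃n ¬S(n)) ∨ (∀l ∃m (S(m) ∧ B(l))) ∨ (∃l T(l))
Give each quantifier a distinct variable: l↦y, l↦q.
  (∃l ¬B(l)) ∨ (∃n ¬S(n)) ∨ (∀y ∃m (S(m) ∧ B(y))) ∨ (∃q T(q))
Finally move all quantifiers to the prefix:
  ∃l ∃n ∀y ∃m ∃q (¬B(l) ∨ ¬S(n) ∨ S(m) ∧ B(y) ∨ T(q))
The prefix is ∃l ∃n ∀y ∃m ∃q: 1 universal, 4 existential.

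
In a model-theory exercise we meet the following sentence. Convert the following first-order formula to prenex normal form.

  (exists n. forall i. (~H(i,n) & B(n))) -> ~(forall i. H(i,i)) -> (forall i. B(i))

forall n. exists i. forall w. forall q. (H(i,n) | ~B(n) | H(w,w) | B(q))

Eliminate → and ↔ using ¬ and ∨.
  ~(exists n. forall i. (~H(i,n) & B(n))) | ~~(forall i. H(i,i)) | (forall i. B(i))
Drive negations inward (¬∀x A ≡ ∃x ¬A, ¬∃x A ≡ ∀x ¬A, De Morgan for ∧/∨):
  (forall n. exists i. (H(i,n) | ~B(n))) | (forall i. H(i,i)) | (forall i. B(i))
Standardize variables apart so no two quantifiers bind the same name: i↦w, i↦q.
  (forall n. exists i. (H(i,n) | ~B(n))) | (forall w. H(w,w)) | (forall q. B(q))
Extract every quantifier outward, since the variables are now distinct and don't occur free across branches:
  forall n. exists i. forall w. forall q. (H(i,n) | ~B(n) | H(w,w) | B(q))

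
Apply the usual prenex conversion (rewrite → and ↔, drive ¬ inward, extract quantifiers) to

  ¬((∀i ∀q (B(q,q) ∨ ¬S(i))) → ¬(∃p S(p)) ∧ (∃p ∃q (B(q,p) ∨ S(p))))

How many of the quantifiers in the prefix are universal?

4

Rewrite implications/biconditionals: A → B as ¬A ∨ B.
  ¬(¬(∀i ∀q (B(q,q) ∨ ¬S(i))) ∨ ¬(∃p S(p)) ∧ (∃p ∃q (B(q,p) ∨ S(p))))
Push ¬ through the quantifiers and connectives to reach negation normal form:
  (∀i ∀q (B(q,q) ∨ ¬S(i))) ∧ ((∃p S(p)) ∨ (∀p ∀q (¬B(q,p) ∧ ¬S(p))))
Standardize variables apart so no two quantifiers bind the same name: p↦c, q↦u1.
  (∀i ∀q (B(q,q) ∨ ¬S(i))) ∧ ((∃p S(p)) ∨ (∀c ∀u1 (¬B(u1,c) ∧ ¬S(c))))
Pull the quantifiers to the front (each side's bound variable is not free in the other side):
  ∀i ∀q ∃p ∀c ∀u1 ((B(q,q) ∨ ¬S(i)) ∧ (S(p) ∨ ¬B(u1,c) ∧ ¬S(c)))
The prefix is ∀i ∀q ∃p ∀c ∀u1: 4 universal, 1 existential.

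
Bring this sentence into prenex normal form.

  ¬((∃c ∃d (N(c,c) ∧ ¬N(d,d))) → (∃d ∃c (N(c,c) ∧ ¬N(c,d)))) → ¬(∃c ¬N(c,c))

∀c ∀d ∃u ∃v ∀v1 (¬N(c,c) ∨ N(d,d) ∨ N(v,v) ∧ ¬N(v,u) ∨ N(v1,v1))

Eliminate → and ↔ using ¬ and ∨.
  ¬¬(¬(∃c ∃d (N(c,c) ∧ ¬N(d,d))) ∨ (∃d ∃c (N(c,c) ∧ ¬N(c,d)))) ∨ ¬(∃c ¬N(c,c))
Push ¬ through the quantifiers and connectives to reach negation normal form:
  (∀c ∀d (¬N(c,c) ∨ N(d,d))) ∨ (∃d ∃c (N(c,c) ∧ ¬N(c,d))) ∨ (∀c N(c,c))
Standardize variables apart so no two quantifiers bind the same name: d↦u, c↦v, c↦v1.
  (∀c ∀d (¬N(c,c) ∨ N(d,d))) ∨ (∃u ∃v (N(v,v) ∧ ¬N(v,u))) ∨ (∀v1 N(v1,v1))
Extract every quantifier outward, since the variables are now distinct and don't occur free across branches:
  ∀c ∀d ∃u ∃v ∀v1 (¬N(c,c) ∨ N(d,d) ∨ N(v,v) ∧ ¬N(v,u) ∨ N(v1,v1))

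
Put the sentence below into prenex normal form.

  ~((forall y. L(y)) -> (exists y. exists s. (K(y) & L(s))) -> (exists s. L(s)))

Rewrite implications/biconditionals: A → B as ¬A ∨ B.
  ~(~(forall y. L(y)) | ~(exists y. exists s. (K(y) & L(s))) | (exists s. L(s)))
Drive negations inward (¬∀x A ≡ ∃x ¬A, ¬∃x A ≡ ∀x ¬A, De Morgan for ∧/∨):
  (forall y. L(y)) & (exists y. exists s. (K(y) & L(s))) & (forall s. ~L(s))
Standardize variables apart so no two quantifiers bind the same name: y↦w, s↦c.
  (forall y. L(y)) & (exists w. exists s. (K(w) & L(s))) & (forall c. ~L(c))
Extract every quantifier outward, since the variables are now distinct and don't occur free across branches:
  forall y. exists w. exists s. forall c. (L(y) & K(w) & L(s) & ~L(c))

forall y. exists w. exists s. forall c. (L(y) & K(w) & L(s) & ~L(c))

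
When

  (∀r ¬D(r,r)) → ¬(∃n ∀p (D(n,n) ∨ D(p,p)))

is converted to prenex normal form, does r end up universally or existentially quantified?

First replace A → B with ¬A ∨ B.
  ¬(∀r ¬D(r,r)) ∨ ¬(∃n ∀p (D(n,n) ∨ D(p,p)))
Drive negations inward (¬∀x A ≡ ∃x ¬A, ¬∃x A ≡ ∀x ¬A, De Morgan for ∧/∨):
  (∃r D(r,r)) ∨ (∀n ∃p (¬D(n,n) ∧ ¬D(p,p)))
Pull the quantifiers to the front (each side's bound variable is not free in the other side):
  ∃r ∀n ∃p (D(r,r) ∨ ¬D(n,n) ∧ ¬D(p,p))
The quantifier ∀r sits under an odd number of negations (counting the antecedent side of each →), so it flips to ∃r.

existential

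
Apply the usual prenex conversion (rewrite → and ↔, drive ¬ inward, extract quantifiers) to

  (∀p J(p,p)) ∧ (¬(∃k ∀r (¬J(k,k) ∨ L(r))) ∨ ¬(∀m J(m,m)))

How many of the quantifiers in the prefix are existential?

Drive negations inward (¬∀x A ≡ ∃x ¬A, ¬∃x A ≡ ∀x ¬A, De Morgan for ∧/∨):
  (∀p J(p,p)) ∧ ((∀k ∃r (J(k,k) ∧ ¬L(r))) ∨ (∃m ¬J(m,m)))
All bound variables are already distinct, so no renaming is needed.
Pull the quantifiers to the front (each side's bound variable is not free in the other side):
  ∀p ∀k ∃r ∃m (J(p,p) ∧ (J(k,k) ∧ ¬L(r) ∨ ¬J(m,m)))
The prefix is ∀p ∀k ∃r ∃m: 2 universal, 2 existential.

2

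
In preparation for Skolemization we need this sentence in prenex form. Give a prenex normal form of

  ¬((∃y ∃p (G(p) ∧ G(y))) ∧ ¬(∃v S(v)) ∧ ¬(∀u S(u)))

Move each ¬ inward, flipping quantifiers it crosses:
  (∀y ∀p (¬G(p) ∨ ¬G(y))) ∨ (∃v S(v)) ∨ (∀u S(u))
Pull the quantifiers to the front (each side's bound variable is not free in the other side):
  ∀y ∀p ∃v ∀u (¬G(p) ∨ ¬G(y) ∨ S(v) ∨ S(u))

∀y ∀p ∃v ∀u (¬G(p) ∨ ¬G(y) ∨ S(v) ∨ S(u))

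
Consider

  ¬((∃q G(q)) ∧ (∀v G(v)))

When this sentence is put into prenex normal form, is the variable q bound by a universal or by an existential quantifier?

universal

Drive negations inward (¬∀x A ≡ ∃x ¬A, ¬∃x A ≡ ∀x ¬A, De Morgan for ∧/∨):
  (∀q ¬G(q)) ∨ (∃v ¬G(v))
Pull the quantifiers to the front (each side's bound variable is not free in the other side):
  ∀q ∃v (¬G(q) ∨ ¬G(v))
The quantifier ∃q sits under an odd number of negations, so it flips to ∀q.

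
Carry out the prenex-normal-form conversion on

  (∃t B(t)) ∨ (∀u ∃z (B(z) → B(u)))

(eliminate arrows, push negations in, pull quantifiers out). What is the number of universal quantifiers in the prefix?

First replace A → B with ¬A ∨ B.
  (∃t B(t)) ∨ (∀u ∃z (¬B(z) ∨ B(u)))
All bound variables are already distinct, so no renaming is needed.
Pull the quantifiers to the front (each side's bound variable is not free in the other side):
  ∃t ∀u ∃z (B(t) ∨ ¬B(z) ∨ B(u))
The prefix is ∃t ∀u ∃z: 1 universal, 2 existential.

1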